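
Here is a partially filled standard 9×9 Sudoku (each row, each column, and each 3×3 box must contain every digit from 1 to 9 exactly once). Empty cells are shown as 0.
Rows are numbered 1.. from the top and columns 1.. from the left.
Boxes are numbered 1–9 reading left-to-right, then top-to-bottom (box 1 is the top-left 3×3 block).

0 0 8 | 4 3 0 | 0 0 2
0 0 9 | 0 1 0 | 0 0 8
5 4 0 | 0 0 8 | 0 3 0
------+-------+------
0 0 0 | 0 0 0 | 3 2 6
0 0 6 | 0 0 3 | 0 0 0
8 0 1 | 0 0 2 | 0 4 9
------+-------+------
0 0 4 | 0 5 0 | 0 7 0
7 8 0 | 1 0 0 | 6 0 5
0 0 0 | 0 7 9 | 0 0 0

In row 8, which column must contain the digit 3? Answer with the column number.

3

Consider where 3 can go in row 8.
row 8, column 5 is out (column 5 already has a 3).
row 8, column 6 is out (column 6 already has a 3).
row 8, column 8 is out (column 8 already has a 3).
So the only cell in row 8 that can hold 3 is row 8, column 3.
That is column 3.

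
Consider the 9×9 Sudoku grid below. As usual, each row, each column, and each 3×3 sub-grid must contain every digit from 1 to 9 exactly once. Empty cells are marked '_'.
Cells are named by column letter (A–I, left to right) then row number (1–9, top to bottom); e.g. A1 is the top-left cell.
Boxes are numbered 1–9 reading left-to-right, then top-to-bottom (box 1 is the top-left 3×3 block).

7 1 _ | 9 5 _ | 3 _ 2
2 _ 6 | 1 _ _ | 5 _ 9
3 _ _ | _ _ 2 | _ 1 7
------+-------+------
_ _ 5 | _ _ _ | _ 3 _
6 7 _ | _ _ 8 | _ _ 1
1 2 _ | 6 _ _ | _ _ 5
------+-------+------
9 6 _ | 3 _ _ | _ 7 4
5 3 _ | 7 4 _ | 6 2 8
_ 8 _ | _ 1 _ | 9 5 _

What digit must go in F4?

1

Cell F4 itself could take any of {1, 4, 7, 9} by direct elimination.
Consider where 1 can go in row 4.
A4 is out (column A already has a 1). B4 is out (column B already has a 1). D4 is out (column D already has a 1). E4 is out (column E already has a 1). The remaining empty cells in row 4 are similarly blocked.
So the only cell in row 4 that can hold 1 is F4.
Therefore F4 = 1.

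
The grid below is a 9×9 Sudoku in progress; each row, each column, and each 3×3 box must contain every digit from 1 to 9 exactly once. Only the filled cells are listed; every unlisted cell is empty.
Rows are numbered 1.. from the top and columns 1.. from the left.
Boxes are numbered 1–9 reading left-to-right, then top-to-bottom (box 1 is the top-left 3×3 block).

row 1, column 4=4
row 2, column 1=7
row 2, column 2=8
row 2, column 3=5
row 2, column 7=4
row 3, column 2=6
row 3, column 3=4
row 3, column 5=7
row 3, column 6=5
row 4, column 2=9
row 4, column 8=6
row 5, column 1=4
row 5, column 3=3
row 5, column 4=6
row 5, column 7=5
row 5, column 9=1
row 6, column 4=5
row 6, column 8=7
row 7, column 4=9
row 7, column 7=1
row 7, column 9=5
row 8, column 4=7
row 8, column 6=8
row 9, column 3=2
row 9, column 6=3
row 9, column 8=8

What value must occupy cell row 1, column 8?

5

Cell row 1, column 8 itself could take any of {1, 2, 3, 5, 9} by direct elimination.
Consider where 5 can go in box 3.
row 1, column 7 is out (column 7 already has a 5). row 1, column 9 is out (column 9 already has a 5). row 2, column 8 is out (row 2 already has a 5). row 2, column 9 is out (row 2 already has a 5). The remaining empty cells in box 3 are similarly blocked.
So the only cell in box 3 that can hold 5 is row 1, column 8.
Therefore row 1, column 8 = 5.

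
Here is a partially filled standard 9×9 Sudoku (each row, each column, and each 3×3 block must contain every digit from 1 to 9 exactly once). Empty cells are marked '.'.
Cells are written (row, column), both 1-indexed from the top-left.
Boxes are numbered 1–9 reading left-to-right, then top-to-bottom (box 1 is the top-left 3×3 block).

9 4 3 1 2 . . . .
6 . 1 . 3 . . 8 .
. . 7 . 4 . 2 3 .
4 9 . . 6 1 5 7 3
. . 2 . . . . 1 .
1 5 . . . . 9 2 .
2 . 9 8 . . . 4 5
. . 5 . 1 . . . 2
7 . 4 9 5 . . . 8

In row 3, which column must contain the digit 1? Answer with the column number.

9

Consider where 1 can go in row 3.
(3,1) is out (column 1 already has a 1).
(3,2) is out (box 1 already has a 1).
(3,4) is out (column 4 already has a 1).
(3,6) is out (column 6 already has a 1).
So the only cell in row 3 that can hold 1 is (3,9).
That is column 9.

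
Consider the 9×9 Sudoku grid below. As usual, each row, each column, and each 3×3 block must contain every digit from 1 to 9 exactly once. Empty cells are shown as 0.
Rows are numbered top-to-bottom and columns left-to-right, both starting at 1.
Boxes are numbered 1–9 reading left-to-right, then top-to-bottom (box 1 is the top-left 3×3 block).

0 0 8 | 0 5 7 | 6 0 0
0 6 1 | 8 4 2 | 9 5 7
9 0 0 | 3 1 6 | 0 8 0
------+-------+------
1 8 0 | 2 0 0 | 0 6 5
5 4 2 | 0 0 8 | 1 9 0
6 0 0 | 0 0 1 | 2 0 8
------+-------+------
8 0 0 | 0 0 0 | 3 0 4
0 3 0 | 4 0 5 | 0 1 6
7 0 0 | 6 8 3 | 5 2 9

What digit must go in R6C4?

Cell R6C4 itself could take any of {5, 7, 9} by direct elimination.
Consider where 5 can go in box 5.
R4C5 is out (row 4 already has a 5).
R4C6 is out (row 4 already has a 5).
R5C4 is out (row 5 already has a 5).
R5C5 is out (row 5 already has a 5).
R6C5 is out (column 5 already has a 5).
So the only cell in box 5 that can hold 5 is R6C4.
Therefore R6C4 = 5.

5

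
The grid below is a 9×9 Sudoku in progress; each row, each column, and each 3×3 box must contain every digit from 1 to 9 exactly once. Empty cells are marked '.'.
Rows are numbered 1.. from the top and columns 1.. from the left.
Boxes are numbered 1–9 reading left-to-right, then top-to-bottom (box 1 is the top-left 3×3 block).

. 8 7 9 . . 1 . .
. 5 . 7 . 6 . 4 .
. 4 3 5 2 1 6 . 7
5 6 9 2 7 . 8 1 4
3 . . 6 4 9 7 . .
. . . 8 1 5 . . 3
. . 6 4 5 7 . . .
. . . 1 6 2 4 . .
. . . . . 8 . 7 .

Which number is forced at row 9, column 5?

9

Cell row 9, column 5 itself could take any of {3, 9} by direct elimination.
Consider where 9 can go in box 8.
row 9, column 4 is out (column 4 already has a 9).
So the only cell in box 8 that can hold 9 is row 9, column 5.
Therefore row 9, column 5 = 9.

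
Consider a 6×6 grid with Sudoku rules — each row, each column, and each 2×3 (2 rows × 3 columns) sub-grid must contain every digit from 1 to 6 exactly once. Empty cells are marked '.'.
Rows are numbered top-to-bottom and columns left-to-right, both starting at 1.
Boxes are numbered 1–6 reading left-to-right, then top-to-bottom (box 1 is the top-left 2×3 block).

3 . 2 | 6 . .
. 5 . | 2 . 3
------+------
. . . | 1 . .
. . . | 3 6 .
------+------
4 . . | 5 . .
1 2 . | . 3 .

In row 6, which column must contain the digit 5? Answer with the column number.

Consider where 5 can go in row 6.
r6c4 is out (column 4 already has a 5).
r6c6 is out (box 6 already has a 5).
So the only cell in row 6 that can hold 5 is r6c3.
That is column 3.

3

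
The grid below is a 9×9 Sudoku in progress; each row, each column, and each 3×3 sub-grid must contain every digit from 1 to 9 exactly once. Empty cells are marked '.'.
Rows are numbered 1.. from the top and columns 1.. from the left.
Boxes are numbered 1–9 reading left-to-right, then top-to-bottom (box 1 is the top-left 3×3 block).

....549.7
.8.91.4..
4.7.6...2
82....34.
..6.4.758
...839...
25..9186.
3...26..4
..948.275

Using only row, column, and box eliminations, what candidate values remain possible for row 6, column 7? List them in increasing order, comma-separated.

Row 6 already contains {3, 8, 9}.
Column 7 already contains {2, 3, 4, 7, 8, 9}.
Its 3×3 block (box 6) already contains {3, 4, 5, 7, 8}.
Removing those from 1–9 leaves {1, 6} as the candidates for row 6, column 7.

1,6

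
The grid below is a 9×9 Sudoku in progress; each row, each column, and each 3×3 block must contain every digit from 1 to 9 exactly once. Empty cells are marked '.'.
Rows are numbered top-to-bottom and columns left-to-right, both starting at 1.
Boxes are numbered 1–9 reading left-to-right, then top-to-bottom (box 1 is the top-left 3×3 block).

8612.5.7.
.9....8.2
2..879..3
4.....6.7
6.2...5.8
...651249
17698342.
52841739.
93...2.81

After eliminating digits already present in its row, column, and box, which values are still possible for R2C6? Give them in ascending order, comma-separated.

Row 2 already contains {2, 8, 9}.
Column 6 already contains {1, 2, 3, 5, 7, 9}.
Its 3×3 block (box 2) already contains {2, 5, 7, 8, 9}.
Removing those from 1–9 leaves {4, 6} as the candidates for R2C6.

4,6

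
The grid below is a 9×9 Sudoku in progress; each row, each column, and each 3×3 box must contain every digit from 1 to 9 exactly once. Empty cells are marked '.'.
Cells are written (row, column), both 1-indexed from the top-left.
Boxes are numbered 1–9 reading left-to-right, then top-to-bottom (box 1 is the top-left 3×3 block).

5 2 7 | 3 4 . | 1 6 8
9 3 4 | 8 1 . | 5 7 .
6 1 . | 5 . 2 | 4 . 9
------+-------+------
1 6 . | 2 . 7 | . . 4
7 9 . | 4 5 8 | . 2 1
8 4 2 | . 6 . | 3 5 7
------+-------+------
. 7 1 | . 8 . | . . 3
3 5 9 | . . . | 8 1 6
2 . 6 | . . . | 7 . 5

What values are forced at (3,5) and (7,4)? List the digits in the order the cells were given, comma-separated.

7,6

For (3,5):
  Row 3 already contains {1, 2, 4, 5, 6, 9}.
  Column 5 already contains {1, 4, 5, 6, 8}.
  Its 3×3 block (box 2) already contains {1, 2, 3, 4, 5, 8}.
  The only value from 1–9 not eliminated is 7, so (3,5) = 7.
For (7,4):
  Consider where 6 can go in column 4.
  (6,4) is out (row 6 already has a 6).
  (8,4) is out (row 8 already has a 6).
  (9,4) is out (row 9 already has a 6).
  So the only cell in column 4 that can hold 6 is (7,4).
  So (7,4) = 6.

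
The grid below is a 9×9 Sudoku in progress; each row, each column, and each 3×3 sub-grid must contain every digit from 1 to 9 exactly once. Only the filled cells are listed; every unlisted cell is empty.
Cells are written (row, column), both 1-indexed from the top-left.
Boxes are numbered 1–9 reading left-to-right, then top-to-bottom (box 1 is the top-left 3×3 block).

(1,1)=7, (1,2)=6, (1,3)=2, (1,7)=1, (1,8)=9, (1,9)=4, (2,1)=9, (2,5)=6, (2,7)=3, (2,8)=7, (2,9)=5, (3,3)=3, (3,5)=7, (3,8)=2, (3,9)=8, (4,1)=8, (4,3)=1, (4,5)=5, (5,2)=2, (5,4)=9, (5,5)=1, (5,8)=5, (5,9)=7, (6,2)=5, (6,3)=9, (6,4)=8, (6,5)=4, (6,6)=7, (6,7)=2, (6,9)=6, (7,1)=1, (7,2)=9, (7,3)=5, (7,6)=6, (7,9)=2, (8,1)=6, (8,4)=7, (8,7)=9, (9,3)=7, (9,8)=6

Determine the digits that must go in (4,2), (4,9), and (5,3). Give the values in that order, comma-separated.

7,9,6

For (4,2):
  Consider where 7 can go in column 2.
  (2,2) is out (row 2 already has a 7).
  (3,2) is out (row 3 already has a 7).
  (8,2) is out (row 8 already has a 7).
  (9,2) is out (row 9 already has a 7).
  So the only cell in column 2 that can hold 7 is (4,2).
  So (4,2) = 7.
For (4,9):
  Consider where 9 can go in column 9.
  (8,9) is out (row 8 already has a 9).
  (9,9) is out (box 9 already has a 9).
  So the only cell in column 9 that can hold 9 is (4,9).
  So (4,9) = 9.
For (5,3):
  Consider where 6 can go in column 3.
  (2,3) is out (row 2 already has a 6).
  (8,3) is out (row 8 already has a 6).
  So the only cell in column 3 that can hold 6 is (5,3).
  So (5,3) = 6.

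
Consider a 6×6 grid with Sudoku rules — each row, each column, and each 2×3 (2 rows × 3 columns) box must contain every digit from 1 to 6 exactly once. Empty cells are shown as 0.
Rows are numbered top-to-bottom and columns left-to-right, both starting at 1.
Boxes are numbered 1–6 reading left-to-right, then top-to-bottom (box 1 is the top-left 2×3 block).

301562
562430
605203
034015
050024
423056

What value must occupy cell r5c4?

Cell r5c4 itself could take any of {1, 3} by direct elimination.
Consider where 3 can go in column 4.
r4c4 is out (row 4 already has a 3).
r6c4 is out (row 6 already has a 3).
So the only cell in column 4 that can hold 3 is r5c4.
Therefore r5c4 = 3.

3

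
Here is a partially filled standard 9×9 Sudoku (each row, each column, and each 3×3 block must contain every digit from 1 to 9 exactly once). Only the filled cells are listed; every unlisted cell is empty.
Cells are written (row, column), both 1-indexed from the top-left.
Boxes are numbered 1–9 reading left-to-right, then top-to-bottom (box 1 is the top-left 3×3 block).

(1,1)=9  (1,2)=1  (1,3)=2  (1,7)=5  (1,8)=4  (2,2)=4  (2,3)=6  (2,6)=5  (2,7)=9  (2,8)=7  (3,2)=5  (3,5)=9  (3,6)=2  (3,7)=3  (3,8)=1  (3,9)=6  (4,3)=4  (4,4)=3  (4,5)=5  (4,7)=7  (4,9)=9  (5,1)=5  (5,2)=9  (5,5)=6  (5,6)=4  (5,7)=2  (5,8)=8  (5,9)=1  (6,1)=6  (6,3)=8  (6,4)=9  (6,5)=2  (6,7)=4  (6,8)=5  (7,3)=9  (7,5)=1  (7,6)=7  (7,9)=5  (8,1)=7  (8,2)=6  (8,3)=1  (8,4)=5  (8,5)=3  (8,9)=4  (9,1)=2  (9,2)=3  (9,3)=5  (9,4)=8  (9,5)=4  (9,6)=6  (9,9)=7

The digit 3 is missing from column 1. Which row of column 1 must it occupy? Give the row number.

Consider where 3 can go in column 1.
(3,1) is out (row 3 already has a 3).
(4,1) is out (row 4 already has a 3).
(7,1) is out (box 7 already has a 3).
So the only cell in column 1 that can hold 3 is (2,1).
That is row 2.

2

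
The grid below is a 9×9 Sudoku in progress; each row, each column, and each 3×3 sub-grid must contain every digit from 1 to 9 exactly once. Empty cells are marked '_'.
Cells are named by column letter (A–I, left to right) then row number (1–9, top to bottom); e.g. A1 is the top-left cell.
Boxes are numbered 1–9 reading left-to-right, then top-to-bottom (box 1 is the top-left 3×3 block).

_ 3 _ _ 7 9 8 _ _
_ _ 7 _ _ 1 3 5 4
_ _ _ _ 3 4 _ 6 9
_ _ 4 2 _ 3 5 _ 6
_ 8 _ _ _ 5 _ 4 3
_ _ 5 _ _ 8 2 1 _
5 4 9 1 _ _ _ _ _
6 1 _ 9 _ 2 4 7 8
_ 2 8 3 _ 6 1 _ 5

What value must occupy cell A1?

4

Cell A1 itself could take any of {1, 2, 4} by direct elimination.
Consider where 4 can go in column A.
A2 is out (row 2 already has a 4). A3 is out (row 3 already has a 4). A4 is out (row 4 already has a 4). A5 is out (row 5 already has a 4). The remaining empty cells in column A are similarly blocked.
So the only cell in column A that can hold 4 is A1.
Therefore A1 = 4.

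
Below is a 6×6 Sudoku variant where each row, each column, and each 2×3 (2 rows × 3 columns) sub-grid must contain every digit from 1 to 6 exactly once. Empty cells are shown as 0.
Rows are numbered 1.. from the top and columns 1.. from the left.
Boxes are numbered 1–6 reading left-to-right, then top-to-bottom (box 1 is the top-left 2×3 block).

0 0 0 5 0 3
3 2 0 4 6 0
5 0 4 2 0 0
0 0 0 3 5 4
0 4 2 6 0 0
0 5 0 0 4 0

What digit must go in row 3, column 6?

Cell row 3, column 6 itself could take any of {1, 6} by direct elimination.
Consider where 6 can go in column 6.
row 2, column 6 is out (row 2 already has a 6).
row 5, column 6 is out (row 5 already has a 6).
row 6, column 6 is out (box 6 already has a 6).
So the only cell in column 6 that can hold 6 is row 3, column 6.
Therefore row 3, column 6 = 6.

6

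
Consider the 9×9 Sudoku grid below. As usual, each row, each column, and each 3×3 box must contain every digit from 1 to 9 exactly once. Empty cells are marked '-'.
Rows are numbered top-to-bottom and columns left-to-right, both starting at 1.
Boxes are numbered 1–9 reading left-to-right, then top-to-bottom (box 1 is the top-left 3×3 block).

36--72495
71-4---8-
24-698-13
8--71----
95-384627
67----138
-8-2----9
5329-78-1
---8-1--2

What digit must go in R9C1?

4

Row 9 already contains {1, 2, 8}.
Column 1 already contains {2, 3, 5, 6, 7, 8, 9}.
Its 3×3 block (box 7) already contains {2, 3, 5, 8}.
The only value from 1–9 not eliminated is 4, so R9C1 = 4.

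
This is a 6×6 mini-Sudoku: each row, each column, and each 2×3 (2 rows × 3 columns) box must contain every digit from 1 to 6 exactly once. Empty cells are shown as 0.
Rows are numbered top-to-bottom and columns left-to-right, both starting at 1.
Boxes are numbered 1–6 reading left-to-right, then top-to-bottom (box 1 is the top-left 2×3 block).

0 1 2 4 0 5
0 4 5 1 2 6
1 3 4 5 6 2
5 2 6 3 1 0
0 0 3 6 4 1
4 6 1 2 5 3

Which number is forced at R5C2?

5

Row 5 already contains {1, 3, 4, 6}.
Column 2 already contains {1, 2, 3, 4, 6}.
Its 2×3 block (box 5) already contains {1, 3, 4, 6}.
The only value from 1–6 not eliminated is 5, so R5C2 = 5.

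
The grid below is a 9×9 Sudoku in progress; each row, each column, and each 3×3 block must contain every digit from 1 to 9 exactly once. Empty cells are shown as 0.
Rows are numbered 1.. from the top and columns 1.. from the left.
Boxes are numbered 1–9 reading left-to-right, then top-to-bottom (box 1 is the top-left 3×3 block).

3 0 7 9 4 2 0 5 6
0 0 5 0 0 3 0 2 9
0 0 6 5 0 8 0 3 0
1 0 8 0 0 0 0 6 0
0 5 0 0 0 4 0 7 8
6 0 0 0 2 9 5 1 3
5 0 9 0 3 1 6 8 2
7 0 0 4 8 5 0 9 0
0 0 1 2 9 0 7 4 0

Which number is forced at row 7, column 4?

7

Row 7 already contains {1, 2, 3, 5, 6, 8, 9}.
Column 4 already contains {2, 4, 5, 9}.
Its 3×3 block (box 8) already contains {1, 2, 3, 4, 5, 8, 9}.
The only value from 1–9 not eliminated is 7, so row 7, column 4 = 7.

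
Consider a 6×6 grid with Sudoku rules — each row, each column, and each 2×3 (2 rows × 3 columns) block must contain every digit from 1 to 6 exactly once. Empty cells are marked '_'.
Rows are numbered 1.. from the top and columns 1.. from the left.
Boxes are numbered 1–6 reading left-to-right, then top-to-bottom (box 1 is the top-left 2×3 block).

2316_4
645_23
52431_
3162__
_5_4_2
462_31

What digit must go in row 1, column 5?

Row 1 already contains {1, 2, 3, 4, 6}.
Column 5 already contains {1, 2, 3}.
Its 2×3 block (box 2) already contains {2, 3, 4, 6}.
The only value from 1–6 not eliminated is 5, so row 1, column 5 = 5.

5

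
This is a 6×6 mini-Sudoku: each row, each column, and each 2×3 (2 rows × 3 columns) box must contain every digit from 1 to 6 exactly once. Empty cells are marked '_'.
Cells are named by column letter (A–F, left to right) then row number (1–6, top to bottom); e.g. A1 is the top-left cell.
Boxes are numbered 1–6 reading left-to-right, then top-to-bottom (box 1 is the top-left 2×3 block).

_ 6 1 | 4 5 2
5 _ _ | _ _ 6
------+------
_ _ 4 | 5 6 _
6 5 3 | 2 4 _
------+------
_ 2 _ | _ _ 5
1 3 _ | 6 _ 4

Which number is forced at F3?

3

Cell F3 itself could take any of {1, 3} by direct elimination.
Consider where 3 can go in column F.
F4 is out (row 4 already has a 3).
So the only cell in column F that can hold 3 is F3.
Therefore F3 = 3.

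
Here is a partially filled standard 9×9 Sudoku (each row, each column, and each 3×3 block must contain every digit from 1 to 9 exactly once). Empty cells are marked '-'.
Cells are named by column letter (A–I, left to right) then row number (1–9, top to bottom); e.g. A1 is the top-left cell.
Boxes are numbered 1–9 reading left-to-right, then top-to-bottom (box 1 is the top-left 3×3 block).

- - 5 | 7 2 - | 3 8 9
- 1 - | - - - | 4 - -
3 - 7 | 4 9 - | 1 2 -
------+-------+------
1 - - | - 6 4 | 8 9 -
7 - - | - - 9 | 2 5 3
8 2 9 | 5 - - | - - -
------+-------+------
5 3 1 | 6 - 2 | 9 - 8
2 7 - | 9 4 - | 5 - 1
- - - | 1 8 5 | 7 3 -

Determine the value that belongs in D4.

Cell D4 itself could take any of {2, 3} by direct elimination.
Consider where 2 can go in box 5.
D5 is out (row 5 already has a 2).
E5 is out (row 5 already has a 2).
E6 is out (row 6 already has a 2).
F6 is out (row 6 already has a 2).
So the only cell in box 5 that can hold 2 is D4.
Therefore D4 = 2.

2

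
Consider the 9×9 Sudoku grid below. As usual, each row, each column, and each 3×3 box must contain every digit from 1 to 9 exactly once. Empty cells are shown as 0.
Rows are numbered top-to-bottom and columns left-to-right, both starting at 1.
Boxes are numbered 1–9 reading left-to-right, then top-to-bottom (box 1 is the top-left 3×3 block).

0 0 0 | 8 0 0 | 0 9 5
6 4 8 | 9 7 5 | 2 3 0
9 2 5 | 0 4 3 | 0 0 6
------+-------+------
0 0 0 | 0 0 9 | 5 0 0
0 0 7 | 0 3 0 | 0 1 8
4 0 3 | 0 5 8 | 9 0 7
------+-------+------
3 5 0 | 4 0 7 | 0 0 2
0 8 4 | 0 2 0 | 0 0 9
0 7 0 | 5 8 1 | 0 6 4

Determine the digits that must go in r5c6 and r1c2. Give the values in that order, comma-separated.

4,3

For r5c6:
  Consider where 4 can go in box 5.
  r4c4 is out (column 4 already has a 4).
  r4c5 is out (column 5 already has a 4).
  r5c4 is out (column 4 already has a 4).
  r6c4 is out (row 6 already has a 4).
  So the only cell in box 5 that can hold 4 is r5c6.
  So r5c6 = 4.
For r1c2:
  Consider where 3 can go in box 1.
  r1c1 is out (column 1 already has a 3).
  r1c3 is out (column 3 already has a 3).
  So the only cell in box 1 that can hold 3 is r1c2.
  So r1c2 = 3.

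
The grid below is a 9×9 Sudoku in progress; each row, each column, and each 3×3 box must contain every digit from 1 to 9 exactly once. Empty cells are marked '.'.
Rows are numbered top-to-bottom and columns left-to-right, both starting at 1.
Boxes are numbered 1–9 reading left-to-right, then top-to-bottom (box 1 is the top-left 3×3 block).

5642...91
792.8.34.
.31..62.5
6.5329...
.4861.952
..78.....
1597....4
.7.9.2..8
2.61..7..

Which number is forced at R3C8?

Cell R3C8 itself could take any of {7, 8} by direct elimination.
Consider where 7 can go in box 3.
R1C7 is out (column 7 already has a 7).
R2C9 is out (row 2 already has a 7).
So the only cell in box 3 that can hold 7 is R3C8.
Therefore R3C8 = 7.

7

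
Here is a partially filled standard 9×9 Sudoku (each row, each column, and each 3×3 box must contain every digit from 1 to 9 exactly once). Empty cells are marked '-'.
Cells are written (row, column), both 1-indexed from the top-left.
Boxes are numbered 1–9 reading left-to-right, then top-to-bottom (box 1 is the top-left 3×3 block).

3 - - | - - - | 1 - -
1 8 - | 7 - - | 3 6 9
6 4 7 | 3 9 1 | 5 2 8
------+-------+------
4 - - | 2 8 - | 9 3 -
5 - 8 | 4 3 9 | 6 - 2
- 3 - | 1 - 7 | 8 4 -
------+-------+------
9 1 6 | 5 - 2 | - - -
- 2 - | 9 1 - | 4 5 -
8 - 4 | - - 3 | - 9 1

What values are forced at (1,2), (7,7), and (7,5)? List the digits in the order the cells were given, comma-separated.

For (1,2):
  Consider where 9 can go in column 2.
  (4,2) is out (row 4 already has a 9).
  (5,2) is out (row 5 already has a 9).
  (9,2) is out (row 9 already has a 9).
  So the only cell in column 2 that can hold 9 is (1,2).
  So (1,2) = 9.
For (7,7):
  Row 7 already contains {1, 2, 5, 6, 9}.
  Column 7 already contains {1, 3, 4, 5, 6, 8, 9}.
  Its 3×3 block (box 9) already contains {1, 4, 5, 9}.
  The only value from 1–9 not eliminated is 7, so (7,7) = 7.
For (7,5):
  Consider where 4 can go in row 7.
  (7,7) is out (column 7 already has a 4).
  (7,8) is out (column 8 already has a 4).
  (7,9) is out (box 9 already has a 4).
  So the only cell in row 7 that can hold 4 is (7,5).
  So (7,5) = 4.

9,7,4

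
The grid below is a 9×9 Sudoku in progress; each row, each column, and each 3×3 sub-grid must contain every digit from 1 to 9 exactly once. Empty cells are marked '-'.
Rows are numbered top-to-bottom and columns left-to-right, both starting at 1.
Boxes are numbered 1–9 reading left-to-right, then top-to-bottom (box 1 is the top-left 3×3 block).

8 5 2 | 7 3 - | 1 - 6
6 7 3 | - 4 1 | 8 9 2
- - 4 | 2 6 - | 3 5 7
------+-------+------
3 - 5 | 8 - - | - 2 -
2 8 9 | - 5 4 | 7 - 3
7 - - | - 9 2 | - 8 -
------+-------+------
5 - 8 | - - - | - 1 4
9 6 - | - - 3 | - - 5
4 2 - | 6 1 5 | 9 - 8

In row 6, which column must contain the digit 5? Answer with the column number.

Consider where 5 can go in row 6.
R6C2 is out (column 2 already has a 5).
R6C3 is out (column 3 already has a 5).
R6C4 is out (box 5 already has a 5).
R6C9 is out (column 9 already has a 5).
So the only cell in row 6 that can hold 5 is R6C7.
That is column 7.

7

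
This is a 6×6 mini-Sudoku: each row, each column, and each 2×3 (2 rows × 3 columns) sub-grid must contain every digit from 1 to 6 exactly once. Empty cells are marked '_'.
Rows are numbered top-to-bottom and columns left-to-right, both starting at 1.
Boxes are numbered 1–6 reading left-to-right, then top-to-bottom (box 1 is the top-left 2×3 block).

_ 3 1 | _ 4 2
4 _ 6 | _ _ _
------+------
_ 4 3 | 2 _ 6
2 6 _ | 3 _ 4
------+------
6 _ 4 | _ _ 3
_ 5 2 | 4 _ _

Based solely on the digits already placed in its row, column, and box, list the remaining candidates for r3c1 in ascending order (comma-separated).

1,5

Row 3 already contains {2, 3, 4, 6}.
Column 1 already contains {2, 4, 6}.
Its 2×3 block (box 3) already contains {2, 3, 4, 6}.
Removing those from 1–6 leaves {1, 5} as the candidates for r3c1.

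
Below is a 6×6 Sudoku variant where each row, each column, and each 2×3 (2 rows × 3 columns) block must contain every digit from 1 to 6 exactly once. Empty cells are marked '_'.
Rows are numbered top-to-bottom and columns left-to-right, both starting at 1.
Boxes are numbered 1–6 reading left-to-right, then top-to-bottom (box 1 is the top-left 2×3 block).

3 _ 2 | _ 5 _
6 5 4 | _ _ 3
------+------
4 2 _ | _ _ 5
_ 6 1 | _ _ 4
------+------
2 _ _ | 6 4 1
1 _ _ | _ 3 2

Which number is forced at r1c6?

Row 1 already contains {2, 3, 5}.
Column 6 already contains {1, 2, 3, 4, 5}.
Its 2×3 block (box 2) already contains {3, 5}.
The only value from 1–6 not eliminated is 6, so r1c6 = 6.

6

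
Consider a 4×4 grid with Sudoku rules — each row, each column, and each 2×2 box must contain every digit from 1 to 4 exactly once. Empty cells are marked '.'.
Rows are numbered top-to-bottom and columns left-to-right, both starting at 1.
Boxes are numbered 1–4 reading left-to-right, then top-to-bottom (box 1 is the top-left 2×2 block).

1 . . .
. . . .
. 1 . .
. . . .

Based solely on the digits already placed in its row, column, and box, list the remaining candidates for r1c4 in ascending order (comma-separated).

Row 1 already contains {1}.
Column 4 already contains {}.
Its 2×2 block (box 2) already contains {}.
Removing those from 1–4 leaves {2, 3, 4} as the candidates for r1c4.

2,3,4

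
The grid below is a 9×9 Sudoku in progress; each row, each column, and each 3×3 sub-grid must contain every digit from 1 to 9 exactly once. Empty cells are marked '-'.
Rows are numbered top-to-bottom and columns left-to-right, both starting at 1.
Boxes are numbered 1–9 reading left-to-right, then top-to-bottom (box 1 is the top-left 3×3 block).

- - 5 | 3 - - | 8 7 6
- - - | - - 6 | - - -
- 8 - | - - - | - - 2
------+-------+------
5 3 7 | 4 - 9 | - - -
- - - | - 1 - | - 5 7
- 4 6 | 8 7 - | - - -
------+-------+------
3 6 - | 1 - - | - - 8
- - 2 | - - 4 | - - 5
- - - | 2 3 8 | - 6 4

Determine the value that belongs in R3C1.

6

Cell R3C1 itself could take any of {1, 4, 6, 7, 9} by direct elimination.
Consider where 6 can go in column 1.
R1C1 is out (row 1 already has a 6). R2C1 is out (row 2 already has a 6). R5C1 is out (box 4 already has a 6). R6C1 is out (row 6 already has a 6). The remaining empty cells in column 1 are similarly blocked.
So the only cell in column 1 that can hold 6 is R3C1.
Therefore R3C1 = 6.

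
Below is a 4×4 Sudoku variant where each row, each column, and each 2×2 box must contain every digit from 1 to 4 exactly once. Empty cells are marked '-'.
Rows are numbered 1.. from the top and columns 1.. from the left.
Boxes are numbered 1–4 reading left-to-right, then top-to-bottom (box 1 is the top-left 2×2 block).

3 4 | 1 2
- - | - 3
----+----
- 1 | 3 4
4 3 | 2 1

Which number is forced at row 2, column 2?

2

Row 2 already contains {3}.
Column 2 already contains {1, 3, 4}.
Its 2×2 block (box 1) already contains {3, 4}.
The only value from 1–4 not eliminated is 2, so row 2, column 2 = 2.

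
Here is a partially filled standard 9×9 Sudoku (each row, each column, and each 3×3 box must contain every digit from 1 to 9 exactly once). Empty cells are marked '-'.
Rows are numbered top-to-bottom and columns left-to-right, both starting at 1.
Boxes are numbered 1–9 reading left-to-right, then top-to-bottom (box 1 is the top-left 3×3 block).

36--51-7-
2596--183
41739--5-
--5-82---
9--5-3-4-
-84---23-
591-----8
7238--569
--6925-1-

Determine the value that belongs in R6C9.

Cell R6C9 itself could take any of {1, 5, 6, 7} by direct elimination.
Consider where 5 can go in box 6.
R4C7 is out (row 4 already has a 5).
R4C8 is out (row 4 already has a 5).
R4C9 is out (row 4 already has a 5).
R5C7 is out (row 5 already has a 5).
R5C9 is out (row 5 already has a 5).
So the only cell in box 6 that can hold 5 is R6C9.
Therefore R6C9 = 5.

5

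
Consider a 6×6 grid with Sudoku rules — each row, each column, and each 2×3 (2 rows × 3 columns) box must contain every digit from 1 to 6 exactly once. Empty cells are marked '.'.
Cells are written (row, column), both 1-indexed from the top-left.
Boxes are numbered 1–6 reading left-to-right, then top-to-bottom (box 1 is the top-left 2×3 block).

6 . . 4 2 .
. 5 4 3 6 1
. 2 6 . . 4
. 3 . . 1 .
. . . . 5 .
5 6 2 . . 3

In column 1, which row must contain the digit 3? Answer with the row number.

5

Consider where 3 can go in column 1.
(2,1) is out (row 2 already has a 3).
(3,1) is out (box 3 already has a 3).
(4,1) is out (row 4 already has a 3).
So the only cell in column 1 that can hold 3 is (5,1).
That is row 5.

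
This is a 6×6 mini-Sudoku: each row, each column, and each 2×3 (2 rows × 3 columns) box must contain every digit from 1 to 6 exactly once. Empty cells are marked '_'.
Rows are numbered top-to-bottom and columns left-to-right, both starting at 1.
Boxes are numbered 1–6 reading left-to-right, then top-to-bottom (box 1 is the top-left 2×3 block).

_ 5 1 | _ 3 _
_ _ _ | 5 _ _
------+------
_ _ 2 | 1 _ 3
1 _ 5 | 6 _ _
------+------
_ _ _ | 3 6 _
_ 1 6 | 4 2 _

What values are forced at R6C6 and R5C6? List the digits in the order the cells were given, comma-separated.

5,1

For R6C6:
  Row 6 already contains {1, 2, 4, 6}.
  Column 6 already contains {3}.
  Its 2×3 block (box 6) already contains {2, 3, 4, 6}.
  The only value from 1–6 not eliminated is 5, so R6C6 = 5.
For R5C6:
  Consider where 1 can go in row 5.
  R5C1 is out (column 1 already has a 1).
  R5C2 is out (column 2 already has a 1).
  R5C3 is out (column 3 already has a 1).
  So the only cell in row 5 that can hold 1 is R5C6.
  So R5C6 = 1.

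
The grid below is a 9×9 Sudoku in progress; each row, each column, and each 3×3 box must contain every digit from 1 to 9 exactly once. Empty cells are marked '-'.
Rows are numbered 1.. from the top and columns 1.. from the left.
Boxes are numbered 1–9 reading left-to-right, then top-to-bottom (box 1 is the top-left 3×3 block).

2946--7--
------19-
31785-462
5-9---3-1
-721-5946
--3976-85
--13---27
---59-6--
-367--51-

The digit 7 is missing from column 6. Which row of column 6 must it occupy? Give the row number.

Consider where 7 can go in column 6.
row 1, column 6 is out (row 1 already has a 7). row 3, column 6 is out (row 3 already has a 7). row 4, column 6 is out (box 5 already has a 7). row 7, column 6 is out (row 7 already has a 7). The remaining empty cells in column 6 are similarly blocked.
So the only cell in column 6 that can hold 7 is row 2, column 6.
That is row 2.

2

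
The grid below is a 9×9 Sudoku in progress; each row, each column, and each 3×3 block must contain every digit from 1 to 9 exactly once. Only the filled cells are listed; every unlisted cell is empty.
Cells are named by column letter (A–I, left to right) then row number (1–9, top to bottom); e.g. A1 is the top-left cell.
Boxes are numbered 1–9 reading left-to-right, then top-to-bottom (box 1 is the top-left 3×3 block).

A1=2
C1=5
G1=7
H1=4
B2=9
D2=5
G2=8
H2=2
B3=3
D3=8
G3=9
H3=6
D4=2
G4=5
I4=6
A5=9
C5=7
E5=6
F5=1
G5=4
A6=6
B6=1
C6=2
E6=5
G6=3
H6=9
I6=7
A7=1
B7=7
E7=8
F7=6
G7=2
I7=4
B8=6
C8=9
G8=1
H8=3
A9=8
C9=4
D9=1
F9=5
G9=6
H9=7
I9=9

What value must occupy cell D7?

Cell D7 itself could take any of {3, 9} by direct elimination.
Consider where 9 can go in box 8.
D8 is out (row 8 already has a 9).
E8 is out (row 8 already has a 9).
F8 is out (row 8 already has a 9).
E9 is out (row 9 already has a 9).
So the only cell in box 8 that can hold 9 is D7.
Therefore D7 = 9.

9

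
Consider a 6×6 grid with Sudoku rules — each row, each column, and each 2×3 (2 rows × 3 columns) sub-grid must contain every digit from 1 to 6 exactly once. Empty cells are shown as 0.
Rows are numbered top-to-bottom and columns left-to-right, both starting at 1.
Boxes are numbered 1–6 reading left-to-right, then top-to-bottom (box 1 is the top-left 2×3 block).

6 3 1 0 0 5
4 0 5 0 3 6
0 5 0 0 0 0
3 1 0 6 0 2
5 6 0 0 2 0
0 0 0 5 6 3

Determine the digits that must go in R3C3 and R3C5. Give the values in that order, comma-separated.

For R3C3:
  Consider where 6 can go in box 3.
  R3C1 is out (column 1 already has a 6).
  R4C3 is out (row 4 already has a 6).
  So the only cell in box 3 that can hold 6 is R3C3.
  So R3C3 = 6.
For R3C5:
  Consider where 1 can go in column 5.
  R1C5 is out (row 1 already has a 1).
  R4C5 is out (row 4 already has a 1).
  So the only cell in column 5 that can hold 1 is R3C5.
  So R3C5 = 1.

6,1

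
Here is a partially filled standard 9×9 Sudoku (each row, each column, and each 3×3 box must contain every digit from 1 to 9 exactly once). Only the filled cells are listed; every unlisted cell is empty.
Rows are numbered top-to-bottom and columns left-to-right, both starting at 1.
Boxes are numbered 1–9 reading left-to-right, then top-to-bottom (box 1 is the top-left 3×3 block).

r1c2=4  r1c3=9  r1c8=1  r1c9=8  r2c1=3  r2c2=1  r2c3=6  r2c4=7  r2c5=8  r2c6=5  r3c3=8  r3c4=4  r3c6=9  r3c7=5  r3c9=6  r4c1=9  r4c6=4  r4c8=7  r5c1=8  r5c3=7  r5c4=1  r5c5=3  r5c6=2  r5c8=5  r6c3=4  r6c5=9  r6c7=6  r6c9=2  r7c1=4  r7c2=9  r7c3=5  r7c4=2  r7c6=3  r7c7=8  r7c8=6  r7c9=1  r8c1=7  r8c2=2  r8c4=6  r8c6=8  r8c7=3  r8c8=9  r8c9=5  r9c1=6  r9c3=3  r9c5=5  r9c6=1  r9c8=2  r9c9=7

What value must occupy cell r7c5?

Row 7 already contains {1, 2, 3, 4, 5, 6, 8, 9}.
Column 5 already contains {3, 5, 8, 9}.
Its 3×3 block (box 8) already contains {1, 2, 3, 5, 6, 8}.
The only value from 1–9 not eliminated is 7, so r7c5 = 7.

7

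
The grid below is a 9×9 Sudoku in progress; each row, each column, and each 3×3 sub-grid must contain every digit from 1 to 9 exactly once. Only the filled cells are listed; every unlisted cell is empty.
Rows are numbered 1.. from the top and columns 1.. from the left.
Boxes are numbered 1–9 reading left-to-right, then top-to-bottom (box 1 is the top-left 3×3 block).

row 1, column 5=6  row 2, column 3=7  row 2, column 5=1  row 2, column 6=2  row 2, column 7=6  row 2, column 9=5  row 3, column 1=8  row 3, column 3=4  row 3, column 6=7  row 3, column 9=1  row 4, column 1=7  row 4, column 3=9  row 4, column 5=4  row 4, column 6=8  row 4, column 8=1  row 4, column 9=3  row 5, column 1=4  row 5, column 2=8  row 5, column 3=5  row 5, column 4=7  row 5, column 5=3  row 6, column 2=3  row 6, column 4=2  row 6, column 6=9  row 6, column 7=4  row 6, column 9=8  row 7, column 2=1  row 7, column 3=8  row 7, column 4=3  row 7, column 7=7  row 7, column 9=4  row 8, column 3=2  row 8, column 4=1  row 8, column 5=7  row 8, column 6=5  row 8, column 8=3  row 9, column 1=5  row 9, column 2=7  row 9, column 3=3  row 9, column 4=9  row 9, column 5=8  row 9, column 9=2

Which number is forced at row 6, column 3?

6

Cell row 6, column 3 itself could take any of {1, 6} by direct elimination.
Consider where 6 can go in column 3.
row 1, column 3 is out (row 1 already has a 6).
So the only cell in column 3 that can hold 6 is row 6, column 3.
Therefore row 6, column 3 = 6.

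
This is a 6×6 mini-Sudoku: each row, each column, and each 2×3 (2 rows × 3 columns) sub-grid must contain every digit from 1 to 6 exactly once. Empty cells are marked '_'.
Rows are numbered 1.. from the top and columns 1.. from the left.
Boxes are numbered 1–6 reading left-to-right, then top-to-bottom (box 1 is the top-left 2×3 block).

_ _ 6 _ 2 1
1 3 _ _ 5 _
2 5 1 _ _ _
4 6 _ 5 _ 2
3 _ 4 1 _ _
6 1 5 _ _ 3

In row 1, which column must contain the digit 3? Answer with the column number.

Consider where 3 can go in row 1.
row 1, column 1 is out (column 1 already has a 3).
row 1, column 2 is out (column 2 already has a 3).
So the only cell in row 1 that can hold 3 is row 1, column 4.
That is column 4.

4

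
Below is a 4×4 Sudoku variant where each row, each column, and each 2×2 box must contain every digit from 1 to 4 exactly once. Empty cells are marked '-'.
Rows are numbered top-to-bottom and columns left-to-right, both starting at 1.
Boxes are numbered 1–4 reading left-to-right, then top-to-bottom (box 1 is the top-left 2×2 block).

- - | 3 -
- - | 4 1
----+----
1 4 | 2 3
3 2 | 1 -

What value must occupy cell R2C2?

3

Row 2 already contains {1, 4}.
Column 2 already contains {2, 4}.
Its 2×2 block (box 1) already contains {}.
The only value from 1–4 not eliminated is 3, so R2C2 = 3.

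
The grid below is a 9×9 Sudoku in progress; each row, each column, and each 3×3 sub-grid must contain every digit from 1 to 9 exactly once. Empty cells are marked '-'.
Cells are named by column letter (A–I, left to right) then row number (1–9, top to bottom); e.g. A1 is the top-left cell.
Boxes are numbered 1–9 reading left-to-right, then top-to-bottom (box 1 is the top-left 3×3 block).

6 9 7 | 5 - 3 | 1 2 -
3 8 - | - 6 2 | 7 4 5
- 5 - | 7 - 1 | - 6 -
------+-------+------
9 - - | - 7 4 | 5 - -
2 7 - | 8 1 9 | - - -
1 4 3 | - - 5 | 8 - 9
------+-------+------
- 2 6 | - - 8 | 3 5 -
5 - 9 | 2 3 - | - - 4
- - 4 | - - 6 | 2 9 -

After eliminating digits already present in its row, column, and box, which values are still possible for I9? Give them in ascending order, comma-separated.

1,7,8

Row 9 already contains {2, 4, 6, 9}.
Column I already contains {4, 5, 9}.
Its 3×3 block (box 9) already contains {2, 3, 4, 5, 9}.
Removing those from 1–9 leaves {1, 7, 8} as the candidates for I9.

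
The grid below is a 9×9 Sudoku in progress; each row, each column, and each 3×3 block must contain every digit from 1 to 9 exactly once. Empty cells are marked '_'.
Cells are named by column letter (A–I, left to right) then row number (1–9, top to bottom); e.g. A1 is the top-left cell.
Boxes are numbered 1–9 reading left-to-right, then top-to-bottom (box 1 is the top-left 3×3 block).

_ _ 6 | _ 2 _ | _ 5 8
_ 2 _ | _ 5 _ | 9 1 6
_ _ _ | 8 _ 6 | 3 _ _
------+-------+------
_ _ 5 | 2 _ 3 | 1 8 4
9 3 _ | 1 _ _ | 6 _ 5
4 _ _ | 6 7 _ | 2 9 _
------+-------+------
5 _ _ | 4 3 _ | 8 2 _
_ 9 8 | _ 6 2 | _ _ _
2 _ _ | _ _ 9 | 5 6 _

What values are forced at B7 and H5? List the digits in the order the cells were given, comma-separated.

6,7

For B7:
  Consider where 6 can go in box 7.
  C7 is out (column C already has a 6).
  A8 is out (row 8 already has a 6).
  B9 is out (row 9 already has a 6).
  C9 is out (row 9 already has a 6).
  So the only cell in box 7 that can hold 6 is B7.
  So B7 = 6.
For H5:
  Row 5 already contains {1, 3, 5, 6, 9}.
  Column H already contains {1, 2, 5, 6, 8, 9}.
  Its 3×3 block (box 6) already contains {1, 2, 4, 5, 6, 8, 9}.
  The only value from 1–9 not eliminated is 7, so H5 = 7.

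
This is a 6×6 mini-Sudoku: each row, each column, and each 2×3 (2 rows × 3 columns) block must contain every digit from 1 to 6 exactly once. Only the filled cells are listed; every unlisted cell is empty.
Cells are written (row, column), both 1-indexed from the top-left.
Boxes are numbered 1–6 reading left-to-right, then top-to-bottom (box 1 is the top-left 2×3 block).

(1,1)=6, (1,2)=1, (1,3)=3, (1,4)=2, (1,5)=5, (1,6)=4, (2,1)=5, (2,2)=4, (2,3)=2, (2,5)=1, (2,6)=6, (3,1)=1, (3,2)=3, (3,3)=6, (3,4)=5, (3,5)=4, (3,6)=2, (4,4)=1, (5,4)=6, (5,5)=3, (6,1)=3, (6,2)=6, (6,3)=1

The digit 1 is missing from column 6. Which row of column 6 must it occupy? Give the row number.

5

Consider where 1 can go in column 6.
(4,6) is out (row 4 already has a 1).
(6,6) is out (row 6 already has a 1).
So the only cell in column 6 that can hold 1 is (5,6).
That is row 5.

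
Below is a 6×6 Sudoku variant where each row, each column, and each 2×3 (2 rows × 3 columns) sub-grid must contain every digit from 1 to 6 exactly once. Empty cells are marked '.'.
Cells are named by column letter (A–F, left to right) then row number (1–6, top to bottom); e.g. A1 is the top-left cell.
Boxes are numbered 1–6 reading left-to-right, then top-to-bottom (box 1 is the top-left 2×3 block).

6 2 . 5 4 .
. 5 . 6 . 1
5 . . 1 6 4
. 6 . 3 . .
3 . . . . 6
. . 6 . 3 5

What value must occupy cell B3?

3

Row 3 already contains {1, 4, 5, 6}.
Column B already contains {2, 5, 6}.
Its 2×3 block (box 3) already contains {5, 6}.
The only value from 1–6 not eliminated is 3, so B3 = 3.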